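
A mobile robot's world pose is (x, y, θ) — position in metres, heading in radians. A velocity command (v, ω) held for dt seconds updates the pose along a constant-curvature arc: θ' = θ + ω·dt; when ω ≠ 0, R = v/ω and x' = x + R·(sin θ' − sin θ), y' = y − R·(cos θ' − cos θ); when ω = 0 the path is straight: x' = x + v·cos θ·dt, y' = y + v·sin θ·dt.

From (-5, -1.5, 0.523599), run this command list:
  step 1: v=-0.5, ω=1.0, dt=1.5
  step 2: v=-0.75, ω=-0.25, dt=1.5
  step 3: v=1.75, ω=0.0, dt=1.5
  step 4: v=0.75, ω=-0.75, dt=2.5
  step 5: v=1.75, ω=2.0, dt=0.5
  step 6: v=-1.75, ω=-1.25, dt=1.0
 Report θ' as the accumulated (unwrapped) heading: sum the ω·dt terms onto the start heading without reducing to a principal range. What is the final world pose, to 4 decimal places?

step 1: θ'=2.0236 (R=-0.5000) → pose (-5.1996, -2.1518, 2.0236)
step 2: θ'=1.6486 (R=3.0000) → pose (-4.9064, -3.2310, 1.6486)
step 3: θ'=1.6486 (straight) → pose (-5.1104, -0.6140, 1.6486)
step 4: θ'=-0.2264 (R=-1.0000) → pose (-3.8889, 0.4382, -0.2264)
step 5: θ'=0.7736 (R=0.8750) → pose (-3.0812, 0.6649, 0.7736)
step 6: θ'=-0.4764 (R=1.4000) → pose (-4.7014, 0.4224, -0.4764)

(-4.7014, 0.4224, -0.4764)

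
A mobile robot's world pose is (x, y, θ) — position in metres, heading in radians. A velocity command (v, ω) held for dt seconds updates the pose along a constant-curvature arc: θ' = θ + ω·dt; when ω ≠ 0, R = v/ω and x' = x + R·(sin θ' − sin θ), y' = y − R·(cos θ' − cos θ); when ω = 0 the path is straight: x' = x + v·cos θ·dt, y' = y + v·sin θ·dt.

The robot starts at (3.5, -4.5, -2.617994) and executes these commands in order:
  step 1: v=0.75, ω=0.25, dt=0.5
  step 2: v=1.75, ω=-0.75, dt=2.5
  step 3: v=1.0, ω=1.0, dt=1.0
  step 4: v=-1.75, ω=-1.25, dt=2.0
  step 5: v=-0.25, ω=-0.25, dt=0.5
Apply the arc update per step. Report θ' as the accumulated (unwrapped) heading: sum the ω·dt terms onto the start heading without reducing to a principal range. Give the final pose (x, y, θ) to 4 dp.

(-1.0016, -5.6872, -5.9930)

step 1: θ'=-2.4930 (R=3.0000) → pose (3.1878, -4.7073, -2.4930)
step 2: θ'=-4.3680 (R=-2.3333) → pose (-0.4180, -3.6356, -4.3680)
step 3: θ'=-3.3680 (R=1.0000) → pose (-1.1348, -2.9987, -3.3680)
step 4: θ'=-5.8680 (R=1.4000) → pose (-0.8844, -5.6440, -5.8680)
step 5: θ'=-5.9930 (R=1.0000) → pose (-1.0016, -5.6872, -5.9930)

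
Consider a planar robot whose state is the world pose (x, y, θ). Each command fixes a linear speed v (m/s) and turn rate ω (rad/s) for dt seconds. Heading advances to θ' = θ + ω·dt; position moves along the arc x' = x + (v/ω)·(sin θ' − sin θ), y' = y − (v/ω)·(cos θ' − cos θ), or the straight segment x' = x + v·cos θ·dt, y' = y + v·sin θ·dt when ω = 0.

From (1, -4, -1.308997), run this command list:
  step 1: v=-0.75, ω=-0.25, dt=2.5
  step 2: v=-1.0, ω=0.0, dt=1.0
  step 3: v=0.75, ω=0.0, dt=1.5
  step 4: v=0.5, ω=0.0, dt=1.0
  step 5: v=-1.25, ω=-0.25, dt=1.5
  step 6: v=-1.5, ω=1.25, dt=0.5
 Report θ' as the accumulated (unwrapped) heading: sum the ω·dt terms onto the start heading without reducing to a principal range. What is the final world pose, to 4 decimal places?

step 1: θ'=-1.9340 (R=3.0000) → pose (1.0935, -2.1577, -1.9340)
step 2: θ'=-1.9340 (straight) → pose (1.4488, -1.2230, -1.9340)
step 3: θ'=-1.9340 (straight) → pose (1.0491, -2.2746, -1.9340)
step 4: θ'=-1.9340 (straight) → pose (0.8714, -2.7420, -1.9340)
step 5: θ'=-2.3090 (R=5.0000) → pose (1.8469, -1.1535, -2.3090)
step 6: θ'=-1.6840 (R=-1.2000) → pose (2.1516, -0.4815, -1.6840)

(2.1516, -0.4815, -1.6840)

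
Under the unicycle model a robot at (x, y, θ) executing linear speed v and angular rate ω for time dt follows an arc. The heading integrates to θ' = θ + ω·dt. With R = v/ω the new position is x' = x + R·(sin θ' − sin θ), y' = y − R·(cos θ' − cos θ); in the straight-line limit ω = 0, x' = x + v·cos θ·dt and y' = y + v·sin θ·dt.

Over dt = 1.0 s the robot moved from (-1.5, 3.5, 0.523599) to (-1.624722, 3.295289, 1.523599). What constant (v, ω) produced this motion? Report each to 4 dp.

Δθ = 1.523599 − 0.523599 = 1.000000
ω = Δθ/dt = 1.000000/1.0 = 1.0000
R = −Δy/(cos θ' − cos θ) = -0.2500
v = R·ω = -0.2500·1.0000 = -0.2500

v = -0.2500, ω = 1.0000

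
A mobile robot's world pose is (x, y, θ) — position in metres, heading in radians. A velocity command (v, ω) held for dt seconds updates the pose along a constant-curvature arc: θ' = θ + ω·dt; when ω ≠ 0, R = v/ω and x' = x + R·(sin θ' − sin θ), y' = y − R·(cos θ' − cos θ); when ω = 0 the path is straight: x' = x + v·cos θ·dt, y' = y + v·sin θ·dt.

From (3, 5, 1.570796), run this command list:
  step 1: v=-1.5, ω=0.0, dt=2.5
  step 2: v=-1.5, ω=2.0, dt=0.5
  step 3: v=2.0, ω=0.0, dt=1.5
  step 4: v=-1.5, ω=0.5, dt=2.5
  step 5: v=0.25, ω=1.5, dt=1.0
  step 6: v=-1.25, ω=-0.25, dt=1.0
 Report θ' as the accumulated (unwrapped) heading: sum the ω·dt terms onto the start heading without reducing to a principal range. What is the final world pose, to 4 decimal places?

(3.7142, 3.3089, 5.0708)

step 1: θ'=1.5708 (straight) → pose (3.0000, 1.2500, 1.5708)
step 2: θ'=2.5708 (R=-0.7500) → pose (3.3448, 0.6189, 2.5708)
step 3: θ'=2.5708 (straight) → pose (0.8204, 2.2398, 2.5708)
step 4: θ'=3.8208 (R=-3.0000) → pose (4.3258, 2.4300, 3.8208)
step 5: θ'=5.3208 (R=0.1667) → pose (4.2937, 2.2051, 5.3208)
step 6: θ'=5.0708 (R=5.0000) → pose (3.7142, 3.3089, 5.0708)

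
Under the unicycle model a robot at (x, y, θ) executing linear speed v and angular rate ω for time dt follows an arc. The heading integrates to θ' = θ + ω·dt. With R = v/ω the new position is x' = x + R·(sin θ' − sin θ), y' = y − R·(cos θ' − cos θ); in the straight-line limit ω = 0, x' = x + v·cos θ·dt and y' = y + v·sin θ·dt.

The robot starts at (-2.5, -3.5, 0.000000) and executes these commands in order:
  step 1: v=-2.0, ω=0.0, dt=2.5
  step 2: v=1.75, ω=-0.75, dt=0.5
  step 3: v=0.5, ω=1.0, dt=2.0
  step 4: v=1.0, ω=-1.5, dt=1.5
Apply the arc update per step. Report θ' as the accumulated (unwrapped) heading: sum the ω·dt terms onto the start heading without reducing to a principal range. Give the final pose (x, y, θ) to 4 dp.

step 1: θ'=0.0000 (straight) → pose (-7.5000, -3.5000, 0.0000)
step 2: θ'=-0.3750 (R=-2.3333) → pose (-6.6454, -3.6621, -0.3750)
step 3: θ'=1.6250 (R=0.5000) → pose (-5.9630, -3.1698, 1.6250)
step 4: θ'=-0.6250 (R=-0.6667) → pose (-4.9072, -2.5930, -0.6250)

(-4.9072, -2.5930, -0.6250)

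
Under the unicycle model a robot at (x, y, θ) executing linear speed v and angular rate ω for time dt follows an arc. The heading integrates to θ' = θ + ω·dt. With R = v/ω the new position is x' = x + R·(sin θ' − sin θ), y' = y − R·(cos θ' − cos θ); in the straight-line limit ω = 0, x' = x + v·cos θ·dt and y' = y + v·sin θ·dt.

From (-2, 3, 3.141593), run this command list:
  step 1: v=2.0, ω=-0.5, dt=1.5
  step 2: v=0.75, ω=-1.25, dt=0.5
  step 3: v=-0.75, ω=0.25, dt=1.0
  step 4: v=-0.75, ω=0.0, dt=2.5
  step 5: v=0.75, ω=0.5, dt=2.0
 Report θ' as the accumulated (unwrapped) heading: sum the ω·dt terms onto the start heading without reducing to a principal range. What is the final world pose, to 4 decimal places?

(-5.0282, 2.8354, 3.0166)

step 1: θ'=2.3916 (R=-4.0000) → pose (-4.7266, 4.0732, 2.3916)
step 2: θ'=1.7666 (R=-0.6000) → pose (-4.9061, 4.3955, 1.7666)
step 3: θ'=2.0166 (R=-3.0000) → pose (-4.6702, 3.6856, 2.0166)
step 4: θ'=2.0166 (straight) → pose (-3.8618, 1.9939, 2.0166)
step 5: θ'=3.0166 (R=1.5000) → pose (-5.0282, 2.8354, 3.0166)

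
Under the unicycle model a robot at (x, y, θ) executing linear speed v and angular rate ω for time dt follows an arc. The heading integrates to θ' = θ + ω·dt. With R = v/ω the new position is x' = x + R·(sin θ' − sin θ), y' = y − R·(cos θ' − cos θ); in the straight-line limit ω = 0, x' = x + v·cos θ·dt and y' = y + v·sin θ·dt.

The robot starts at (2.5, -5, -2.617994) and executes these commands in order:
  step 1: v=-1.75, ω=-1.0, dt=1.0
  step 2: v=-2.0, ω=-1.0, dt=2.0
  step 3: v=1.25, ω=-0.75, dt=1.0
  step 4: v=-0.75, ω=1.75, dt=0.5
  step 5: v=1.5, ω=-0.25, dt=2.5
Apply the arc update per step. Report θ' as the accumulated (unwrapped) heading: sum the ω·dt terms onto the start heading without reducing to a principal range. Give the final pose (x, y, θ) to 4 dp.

step 1: θ'=-3.6180 (R=1.7500) → pose (4.1775, -4.9604, -3.6180)
step 2: θ'=-5.6180 (R=2.0000) → pose (4.4948, -8.3113, -5.6180)
step 3: θ'=-6.3680 (R=-1.6667) → pose (5.6646, -7.9620, -6.3680)
step 4: θ'=-5.4930 (R=-0.4286) → pose (5.3238, -8.0874, -5.4930)
step 5: θ'=-6.1180 (R=-6.0000) → pose (8.6001, -6.3913, -6.1180)

(8.6001, -6.3913, -6.1180)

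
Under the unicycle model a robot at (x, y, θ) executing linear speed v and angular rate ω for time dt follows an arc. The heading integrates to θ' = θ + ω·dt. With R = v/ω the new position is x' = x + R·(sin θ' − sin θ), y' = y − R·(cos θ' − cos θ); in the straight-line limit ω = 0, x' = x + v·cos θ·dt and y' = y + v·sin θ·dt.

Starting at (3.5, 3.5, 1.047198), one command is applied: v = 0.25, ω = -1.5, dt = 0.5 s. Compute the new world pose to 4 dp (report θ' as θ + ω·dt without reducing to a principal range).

(3.5955, 3.5760, 0.2972)

θ' = 1.0472 + -1.5·0.5 = 0.2972
R = v/ω = 0.25/-1.5 = -0.1667
x' = 3.5 + -0.1667·(sin 0.2972 − sin 1.0472) = 3.5955
y' = 3.5 − -0.1667·(cos 0.2972 − cos 1.0472) = 3.5760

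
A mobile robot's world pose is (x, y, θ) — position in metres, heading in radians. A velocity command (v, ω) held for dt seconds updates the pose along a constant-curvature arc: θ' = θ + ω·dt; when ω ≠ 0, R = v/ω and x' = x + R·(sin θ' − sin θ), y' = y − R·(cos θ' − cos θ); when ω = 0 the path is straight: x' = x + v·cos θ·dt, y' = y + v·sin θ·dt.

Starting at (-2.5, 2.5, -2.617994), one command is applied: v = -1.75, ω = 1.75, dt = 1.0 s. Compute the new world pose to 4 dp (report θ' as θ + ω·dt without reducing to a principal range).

θ' = -2.6180 + 1.75·1.0 = -0.8680
R = v/ω = -1.75/1.75 = -1.0000
x' = -2.5 + -1.0000·(sin -0.8680 − sin -2.6180) = -2.2370
y' = 2.5 − -1.0000·(cos -0.8680 − cos -2.6180) = 4.0124

(-2.2370, 4.0124, -0.8680)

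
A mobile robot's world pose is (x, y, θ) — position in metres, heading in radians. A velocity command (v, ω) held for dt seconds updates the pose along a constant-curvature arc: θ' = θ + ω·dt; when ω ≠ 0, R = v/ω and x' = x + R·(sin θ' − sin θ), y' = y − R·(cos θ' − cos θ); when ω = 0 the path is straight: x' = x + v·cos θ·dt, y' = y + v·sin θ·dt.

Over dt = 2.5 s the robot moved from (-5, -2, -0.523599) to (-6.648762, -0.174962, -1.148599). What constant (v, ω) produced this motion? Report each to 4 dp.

Δθ = -1.148599 − -0.523599 = -0.625000
ω = Δθ/dt = -0.625000/2.5 = -0.2500
R = −Δy/(cos θ' − cos θ) = 4.0000
v = R·ω = 4.0000·-0.2500 = -1.0000

v = -1.0000, ω = -0.2500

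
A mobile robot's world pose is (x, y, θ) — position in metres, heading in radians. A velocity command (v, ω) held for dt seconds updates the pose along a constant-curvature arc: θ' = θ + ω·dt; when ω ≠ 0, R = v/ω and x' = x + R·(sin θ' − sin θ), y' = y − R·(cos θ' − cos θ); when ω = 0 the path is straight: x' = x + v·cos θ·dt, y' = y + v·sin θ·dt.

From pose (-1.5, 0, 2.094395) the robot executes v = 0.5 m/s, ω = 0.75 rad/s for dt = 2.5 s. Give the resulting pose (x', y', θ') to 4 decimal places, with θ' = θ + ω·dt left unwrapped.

θ' = 2.0944 + 0.75·2.5 = 3.9694
R = v/ω = 0.5/0.75 = 0.6667
x' = -1.5 + 0.6667·(sin 3.9694 − sin 2.0944) = -2.5683
y' = 0 − 0.6667·(cos 3.9694 − cos 2.0944) = 0.1177

(-2.5683, 0.1177, 3.9694)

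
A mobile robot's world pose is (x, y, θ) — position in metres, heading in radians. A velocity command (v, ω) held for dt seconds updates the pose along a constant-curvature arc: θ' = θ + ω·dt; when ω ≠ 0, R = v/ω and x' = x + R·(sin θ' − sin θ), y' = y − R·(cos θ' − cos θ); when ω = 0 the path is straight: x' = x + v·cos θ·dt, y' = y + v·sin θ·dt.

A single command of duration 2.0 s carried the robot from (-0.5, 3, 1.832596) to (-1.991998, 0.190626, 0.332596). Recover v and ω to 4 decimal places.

Δθ = 0.332596 − 1.832596 = -1.500000
ω = Δθ/dt = -1.500000/2.0 = -0.7500
R = −Δy/(cos θ' − cos θ) = 2.3333
v = R·ω = 2.3333·-0.7500 = -1.7500

v = -1.7500, ω = -0.7500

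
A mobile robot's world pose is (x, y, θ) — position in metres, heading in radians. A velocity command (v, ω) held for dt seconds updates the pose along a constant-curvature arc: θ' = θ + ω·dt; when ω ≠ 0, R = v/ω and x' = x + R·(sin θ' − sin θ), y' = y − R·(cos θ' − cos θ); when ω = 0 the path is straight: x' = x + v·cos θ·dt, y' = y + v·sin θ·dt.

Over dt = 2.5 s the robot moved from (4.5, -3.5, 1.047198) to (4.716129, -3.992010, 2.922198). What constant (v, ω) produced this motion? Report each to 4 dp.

v = -0.2500, ω = 0.7500

Δθ = 2.922198 − 1.047198 = 1.875000
ω = Δθ/dt = 1.875000/2.5 = 0.7500
R = −Δy/(cos θ' − cos θ) = -0.3333
v = R·ω = -0.3333·0.7500 = -0.2500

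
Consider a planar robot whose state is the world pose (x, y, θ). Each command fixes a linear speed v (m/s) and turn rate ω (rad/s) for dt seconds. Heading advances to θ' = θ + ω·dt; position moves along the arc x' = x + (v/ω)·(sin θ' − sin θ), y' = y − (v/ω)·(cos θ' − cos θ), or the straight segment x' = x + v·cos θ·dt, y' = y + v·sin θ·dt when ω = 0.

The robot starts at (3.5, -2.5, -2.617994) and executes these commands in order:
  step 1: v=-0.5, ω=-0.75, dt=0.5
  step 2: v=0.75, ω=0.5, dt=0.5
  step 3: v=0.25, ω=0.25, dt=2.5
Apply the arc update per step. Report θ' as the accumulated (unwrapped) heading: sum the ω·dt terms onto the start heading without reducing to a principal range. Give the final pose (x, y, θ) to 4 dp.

step 1: θ'=-2.9930 (R=0.6667) → pose (3.7346, -2.4180, -2.9930)
step 2: θ'=-2.7430 (R=1.5000) → pose (3.3745, -2.5191, -2.7430)
step 3: θ'=-2.1180 (R=1.0000) → pose (2.9087, -2.9204, -2.1180)

(2.9087, -2.9204, -2.1180)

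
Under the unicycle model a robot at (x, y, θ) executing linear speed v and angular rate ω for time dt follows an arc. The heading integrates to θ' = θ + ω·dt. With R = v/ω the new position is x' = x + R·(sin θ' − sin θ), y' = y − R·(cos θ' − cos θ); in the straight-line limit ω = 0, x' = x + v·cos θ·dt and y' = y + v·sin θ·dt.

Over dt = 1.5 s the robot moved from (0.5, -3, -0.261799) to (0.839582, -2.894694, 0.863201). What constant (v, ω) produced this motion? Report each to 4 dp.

Δθ = 0.863201 − -0.261799 = 1.125000
ω = Δθ/dt = 1.125000/1.5 = 0.7500
R = Δx/(sin θ' − sin θ) = 0.3333
v = R·ω = 0.3333·0.7500 = 0.2500

v = 0.2500, ω = 0.7500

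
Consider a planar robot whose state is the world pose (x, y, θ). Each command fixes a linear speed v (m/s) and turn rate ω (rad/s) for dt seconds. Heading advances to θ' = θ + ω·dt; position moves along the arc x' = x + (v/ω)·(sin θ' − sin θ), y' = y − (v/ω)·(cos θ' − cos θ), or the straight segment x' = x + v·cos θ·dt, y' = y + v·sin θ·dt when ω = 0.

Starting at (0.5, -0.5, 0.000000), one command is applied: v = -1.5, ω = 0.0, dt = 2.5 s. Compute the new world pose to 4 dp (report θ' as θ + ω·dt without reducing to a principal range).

(-3.2500, -0.5000, 0.0000)

θ' = 0.0000 + 0.0·2.5 = 0.0000
ω = 0 → straight: x' = 0.5 + -1.5·cos(0.0000)·2.5 = -3.2500
y' = -0.5 + -1.5·sin(0.0000)·2.5 = -0.5000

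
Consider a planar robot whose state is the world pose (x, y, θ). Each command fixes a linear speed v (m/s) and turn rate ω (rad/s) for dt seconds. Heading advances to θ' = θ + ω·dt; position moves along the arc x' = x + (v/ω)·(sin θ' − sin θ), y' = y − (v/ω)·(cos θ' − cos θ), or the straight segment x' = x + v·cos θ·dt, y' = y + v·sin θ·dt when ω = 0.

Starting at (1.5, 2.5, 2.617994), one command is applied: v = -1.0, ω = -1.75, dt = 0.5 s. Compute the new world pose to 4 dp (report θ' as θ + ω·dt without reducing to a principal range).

(1.7773, 2.1030, 1.7430)

θ' = 2.6180 + -1.75·0.5 = 1.7430
R = v/ω = -1.0/-1.75 = 0.5714
x' = 1.5 + 0.5714·(sin 1.7430 − sin 2.6180) = 1.7773
y' = 2.5 − 0.5714·(cos 1.7430 − cos 2.6180) = 2.1030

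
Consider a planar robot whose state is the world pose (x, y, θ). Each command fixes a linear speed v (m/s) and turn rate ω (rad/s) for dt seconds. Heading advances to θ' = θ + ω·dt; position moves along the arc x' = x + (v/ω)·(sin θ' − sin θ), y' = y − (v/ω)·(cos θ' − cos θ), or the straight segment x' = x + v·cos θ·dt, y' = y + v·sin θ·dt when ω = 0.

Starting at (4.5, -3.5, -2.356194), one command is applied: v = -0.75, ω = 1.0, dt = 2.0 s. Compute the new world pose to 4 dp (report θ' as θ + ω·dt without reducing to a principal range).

(4.2312, -2.2667, -0.3562)

θ' = -2.3562 + 1.0·2.0 = -0.3562
R = v/ω = -0.75/1.0 = -0.7500
x' = 4.5 + -0.7500·(sin -0.3562 − sin -2.3562) = 4.2312
y' = -3.5 − -0.7500·(cos -0.3562 − cos -2.3562) = -2.2667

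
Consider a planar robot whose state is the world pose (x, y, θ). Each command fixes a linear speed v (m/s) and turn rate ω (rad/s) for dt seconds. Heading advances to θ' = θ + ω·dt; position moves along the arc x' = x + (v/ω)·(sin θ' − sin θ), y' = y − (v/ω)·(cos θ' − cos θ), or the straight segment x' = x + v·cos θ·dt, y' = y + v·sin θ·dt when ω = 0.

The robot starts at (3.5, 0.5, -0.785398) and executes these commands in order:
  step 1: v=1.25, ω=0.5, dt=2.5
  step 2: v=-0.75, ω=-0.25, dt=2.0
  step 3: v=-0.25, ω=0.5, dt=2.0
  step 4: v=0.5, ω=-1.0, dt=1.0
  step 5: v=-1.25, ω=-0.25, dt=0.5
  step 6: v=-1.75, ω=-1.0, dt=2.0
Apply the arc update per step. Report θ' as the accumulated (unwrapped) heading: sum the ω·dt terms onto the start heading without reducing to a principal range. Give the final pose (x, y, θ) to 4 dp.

(3.1409, 2.4783, -2.1604)

step 1: θ'=0.4646 (R=2.5000) → pose (6.3879, 0.0328, 0.4646)
step 2: θ'=-0.0354 (R=3.0000) → pose (4.9376, -0.2834, -0.0354)
step 3: θ'=0.9646 (R=-0.5000) → pose (4.5090, -0.4982, 0.9646)
step 4: θ'=-0.0354 (R=-0.5000) → pose (4.9376, -0.2834, -0.0354)
step 5: θ'=-0.1604 (R=5.0000) → pose (4.3160, -0.2223, -0.1604)
step 6: θ'=-2.1604 (R=1.7500) → pose (3.1409, 2.4783, -2.1604)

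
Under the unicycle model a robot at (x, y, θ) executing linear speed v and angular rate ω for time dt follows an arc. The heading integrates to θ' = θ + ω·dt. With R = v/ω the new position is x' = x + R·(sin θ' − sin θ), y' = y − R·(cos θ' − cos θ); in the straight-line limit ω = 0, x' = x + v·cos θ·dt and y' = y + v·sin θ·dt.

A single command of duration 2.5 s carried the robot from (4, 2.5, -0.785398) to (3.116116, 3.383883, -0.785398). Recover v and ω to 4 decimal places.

v = -0.5000, ω = 0.0000

Δθ = -0.785398 − -0.785398 = 0.000000
ω = Δθ/dt = 0.000000/2.5 = 0.0000
ω = 0 → v = (Δx·cos θ + Δy·sin θ)/dt = -0.5000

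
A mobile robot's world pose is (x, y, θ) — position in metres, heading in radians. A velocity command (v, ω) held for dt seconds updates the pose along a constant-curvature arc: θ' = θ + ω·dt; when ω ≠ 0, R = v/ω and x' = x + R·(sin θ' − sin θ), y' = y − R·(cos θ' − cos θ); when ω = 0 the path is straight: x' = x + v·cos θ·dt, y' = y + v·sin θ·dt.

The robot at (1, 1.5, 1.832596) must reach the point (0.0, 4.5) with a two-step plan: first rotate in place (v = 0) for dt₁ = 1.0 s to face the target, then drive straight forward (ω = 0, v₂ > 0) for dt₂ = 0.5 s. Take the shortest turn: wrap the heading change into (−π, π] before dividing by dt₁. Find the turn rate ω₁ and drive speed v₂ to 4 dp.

ω₁ = 0.0600, v₂ = 6.3246

heading to target = atan2(4.5−1.5, 0−1) = 1.8925
Δθ = wrap(1.8925 − 1.8326) = 0.0600; ω₁ = Δθ/dt₁ = 0.0600
distance = √((0−1)² + (4.5−1.5)²) = 3.1623; v₂ = distance/dt₂ = 6.3246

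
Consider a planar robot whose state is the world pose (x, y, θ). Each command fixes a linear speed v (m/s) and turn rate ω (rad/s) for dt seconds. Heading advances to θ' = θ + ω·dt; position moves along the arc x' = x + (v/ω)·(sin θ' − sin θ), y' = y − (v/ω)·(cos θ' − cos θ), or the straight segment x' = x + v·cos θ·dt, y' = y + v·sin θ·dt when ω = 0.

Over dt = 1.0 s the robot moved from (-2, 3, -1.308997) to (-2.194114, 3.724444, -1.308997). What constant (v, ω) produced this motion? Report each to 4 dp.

v = -0.7500, ω = 0.0000

Δθ = -1.308997 − -1.308997 = 0.000000
ω = Δθ/dt = 0.000000/1.0 = 0.0000
ω = 0 → v = (Δx·cos θ + Δy·sin θ)/dt = -0.7500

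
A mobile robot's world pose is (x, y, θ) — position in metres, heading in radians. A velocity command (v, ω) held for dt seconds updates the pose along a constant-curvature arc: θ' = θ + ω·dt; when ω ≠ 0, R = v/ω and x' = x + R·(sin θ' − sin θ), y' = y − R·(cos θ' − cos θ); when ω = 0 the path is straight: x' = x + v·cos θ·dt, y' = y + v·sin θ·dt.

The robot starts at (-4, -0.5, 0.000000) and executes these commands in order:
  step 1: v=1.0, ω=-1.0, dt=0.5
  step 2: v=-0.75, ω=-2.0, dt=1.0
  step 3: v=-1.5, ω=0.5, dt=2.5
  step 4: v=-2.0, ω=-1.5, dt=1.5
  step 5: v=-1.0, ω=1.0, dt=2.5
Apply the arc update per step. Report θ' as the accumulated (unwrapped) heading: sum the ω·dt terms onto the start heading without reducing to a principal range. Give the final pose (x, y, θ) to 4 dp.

step 1: θ'=-0.5000 (R=-1.0000) → pose (-3.5206, -0.6224, -0.5000)
step 2: θ'=-2.5000 (R=0.3750) → pose (-3.5652, 0.0071, -2.5000)
step 3: θ'=-1.2500 (R=-3.0000) → pose (-2.5137, 3.3565, -1.2500)
step 4: θ'=-3.5000 (R=1.3333) → pose (-0.7807, 5.0255, -3.5000)
step 5: θ'=-1.0000 (R=-1.0000) → pose (0.4116, 6.5023, -1.0000)

(0.4116, 6.5023, -1.0000)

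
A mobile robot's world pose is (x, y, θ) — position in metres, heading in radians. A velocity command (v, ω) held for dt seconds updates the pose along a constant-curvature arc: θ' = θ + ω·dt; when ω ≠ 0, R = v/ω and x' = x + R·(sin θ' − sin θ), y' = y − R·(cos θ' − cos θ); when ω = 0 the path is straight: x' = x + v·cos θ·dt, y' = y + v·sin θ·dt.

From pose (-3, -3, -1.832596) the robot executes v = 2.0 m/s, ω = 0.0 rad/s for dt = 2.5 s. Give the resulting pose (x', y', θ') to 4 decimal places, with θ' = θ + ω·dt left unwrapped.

θ' = -1.8326 + 0.0·2.5 = -1.8326
ω = 0 → straight: x' = -3 + 2.0·cos(-1.8326)·2.5 = -4.2941
y' = -3 + 2.0·sin(-1.8326)·2.5 = -7.8296

(-4.2941, -7.8296, -1.8326)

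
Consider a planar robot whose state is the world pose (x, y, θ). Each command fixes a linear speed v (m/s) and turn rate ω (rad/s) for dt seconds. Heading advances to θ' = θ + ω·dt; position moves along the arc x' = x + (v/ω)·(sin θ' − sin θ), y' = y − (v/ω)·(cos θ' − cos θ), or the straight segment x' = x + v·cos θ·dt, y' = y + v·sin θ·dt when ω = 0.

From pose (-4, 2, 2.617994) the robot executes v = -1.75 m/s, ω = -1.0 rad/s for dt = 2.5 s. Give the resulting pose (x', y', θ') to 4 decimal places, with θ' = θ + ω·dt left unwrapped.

(-4.6690, -1.2534, 0.1180)

θ' = 2.6180 + -1.0·2.5 = 0.1180
R = v/ω = -1.75/-1.0 = 1.7500
x' = -4 + 1.7500·(sin 0.1180 − sin 2.6180) = -4.6690
y' = 2 − 1.7500·(cos 0.1180 − cos 2.6180) = -1.2534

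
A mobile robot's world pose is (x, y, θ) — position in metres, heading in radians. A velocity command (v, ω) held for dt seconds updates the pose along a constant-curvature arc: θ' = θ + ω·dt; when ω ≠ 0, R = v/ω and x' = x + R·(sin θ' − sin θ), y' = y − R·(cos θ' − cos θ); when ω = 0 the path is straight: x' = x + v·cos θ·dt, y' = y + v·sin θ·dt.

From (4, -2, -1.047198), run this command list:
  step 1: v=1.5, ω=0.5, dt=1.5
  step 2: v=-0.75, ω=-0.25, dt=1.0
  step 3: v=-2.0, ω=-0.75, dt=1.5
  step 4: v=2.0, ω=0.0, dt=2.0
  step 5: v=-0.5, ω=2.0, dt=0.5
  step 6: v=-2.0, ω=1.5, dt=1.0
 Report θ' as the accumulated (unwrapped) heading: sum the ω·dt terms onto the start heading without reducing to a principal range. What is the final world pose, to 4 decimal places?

(1.4615, -4.4145, 0.8278)

step 1: θ'=-0.2972 (R=3.0000) → pose (5.7196, -3.3685, -0.2972)
step 2: θ'=-0.5472 (R=3.0000) → pose (5.0372, -3.0620, -0.5472)
step 3: θ'=-1.6722 (R=2.6667) → pose (3.7717, -0.5147, -1.6722)
step 4: θ'=-1.6722 (straight) → pose (3.3668, -4.4942, -1.6722)
step 5: θ'=-0.6722 (R=-0.2500) → pose (3.2737, -4.2733, -0.6722)
step 6: θ'=0.8278 (R=-1.3333) → pose (1.4615, -4.4145, 0.8278)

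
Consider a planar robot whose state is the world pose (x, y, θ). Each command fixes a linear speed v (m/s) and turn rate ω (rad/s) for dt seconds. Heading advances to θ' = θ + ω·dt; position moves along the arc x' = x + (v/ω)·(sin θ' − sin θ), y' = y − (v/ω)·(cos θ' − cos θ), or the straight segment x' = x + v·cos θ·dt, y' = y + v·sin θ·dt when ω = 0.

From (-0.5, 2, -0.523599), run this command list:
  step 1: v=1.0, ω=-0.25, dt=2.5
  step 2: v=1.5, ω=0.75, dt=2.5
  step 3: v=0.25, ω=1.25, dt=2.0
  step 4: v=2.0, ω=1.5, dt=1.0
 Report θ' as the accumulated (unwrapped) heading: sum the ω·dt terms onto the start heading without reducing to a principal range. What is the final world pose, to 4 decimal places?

(2.9315, -1.4991, 4.7264)

step 1: θ'=-1.1486 (R=-4.0000) → pose (1.1488, 0.1750, -1.1486)
step 2: θ'=0.7264 (R=2.0000) → pose (4.3015, -0.5006, 0.7264)
step 3: θ'=3.2264 (R=0.2000) → pose (4.1517, -0.1519, 3.2264)
step 4: θ'=4.7264 (R=1.3333) → pose (2.9315, -1.4991, 4.7264)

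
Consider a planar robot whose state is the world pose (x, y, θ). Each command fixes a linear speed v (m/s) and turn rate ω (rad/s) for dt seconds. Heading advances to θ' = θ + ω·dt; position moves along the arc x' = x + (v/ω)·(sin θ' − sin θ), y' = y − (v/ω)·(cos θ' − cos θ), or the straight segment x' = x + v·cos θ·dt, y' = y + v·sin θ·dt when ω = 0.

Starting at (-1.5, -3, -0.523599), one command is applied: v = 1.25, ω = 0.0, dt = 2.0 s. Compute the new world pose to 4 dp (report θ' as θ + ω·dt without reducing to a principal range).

(0.6651, -4.2500, -0.5236)

θ' = -0.5236 + 0.0·2.0 = -0.5236
ω = 0 → straight: x' = -1.5 + 1.25·cos(-0.5236)·2.0 = 0.6651
y' = -3 + 1.25·sin(-0.5236)·2.0 = -4.2500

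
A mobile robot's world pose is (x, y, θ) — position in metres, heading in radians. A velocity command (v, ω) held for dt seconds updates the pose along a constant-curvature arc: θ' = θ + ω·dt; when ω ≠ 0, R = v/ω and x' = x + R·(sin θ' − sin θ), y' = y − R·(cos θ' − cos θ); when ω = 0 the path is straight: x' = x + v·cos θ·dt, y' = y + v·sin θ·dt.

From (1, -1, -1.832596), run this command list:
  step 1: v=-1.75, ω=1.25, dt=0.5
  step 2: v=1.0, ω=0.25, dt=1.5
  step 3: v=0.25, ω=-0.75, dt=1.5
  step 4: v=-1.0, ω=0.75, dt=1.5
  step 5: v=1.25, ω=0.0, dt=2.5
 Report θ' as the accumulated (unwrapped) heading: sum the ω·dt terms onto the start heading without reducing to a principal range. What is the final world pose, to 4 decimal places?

step 1: θ'=-1.2076 (R=-1.4000) → pose (0.9564, -0.1403, -1.2076)
step 2: θ'=-0.8326 (R=4.0000) → pose (1.7367, -1.4110, -0.8326)
step 3: θ'=-1.9576 (R=-0.3333) → pose (1.7989, -1.7611, -1.9576)
step 4: θ'=-0.8326 (R=-1.3333) → pose (1.5503, -0.3609, -0.8326)
step 5: θ'=-0.8326 (straight) → pose (3.6533, -2.6724, -0.8326)

(3.6533, -2.6724, -0.8326)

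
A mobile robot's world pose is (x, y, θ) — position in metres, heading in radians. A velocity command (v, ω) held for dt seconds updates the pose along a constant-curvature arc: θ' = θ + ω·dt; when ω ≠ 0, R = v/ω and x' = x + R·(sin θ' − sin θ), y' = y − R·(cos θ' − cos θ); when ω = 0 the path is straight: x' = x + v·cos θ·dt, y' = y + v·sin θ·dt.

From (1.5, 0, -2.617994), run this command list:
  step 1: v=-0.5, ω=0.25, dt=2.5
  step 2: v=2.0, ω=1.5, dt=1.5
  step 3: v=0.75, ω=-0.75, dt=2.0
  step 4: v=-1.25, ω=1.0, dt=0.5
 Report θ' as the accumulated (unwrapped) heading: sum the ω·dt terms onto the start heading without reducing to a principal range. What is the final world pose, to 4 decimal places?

(4.7427, -1.0505, -0.7430)

step 1: θ'=-1.9930 (R=-2.0000) → pose (2.3244, 0.9125, -1.9930)
step 2: θ'=0.2570 (R=1.3333) → pose (3.8796, -0.9234, 0.2570)
step 3: θ'=-1.2430 (R=-1.0000) → pose (5.0805, -1.5686, -1.2430)
step 4: θ'=-0.7430 (R=-1.2500) → pose (4.7427, -1.0505, -0.7430)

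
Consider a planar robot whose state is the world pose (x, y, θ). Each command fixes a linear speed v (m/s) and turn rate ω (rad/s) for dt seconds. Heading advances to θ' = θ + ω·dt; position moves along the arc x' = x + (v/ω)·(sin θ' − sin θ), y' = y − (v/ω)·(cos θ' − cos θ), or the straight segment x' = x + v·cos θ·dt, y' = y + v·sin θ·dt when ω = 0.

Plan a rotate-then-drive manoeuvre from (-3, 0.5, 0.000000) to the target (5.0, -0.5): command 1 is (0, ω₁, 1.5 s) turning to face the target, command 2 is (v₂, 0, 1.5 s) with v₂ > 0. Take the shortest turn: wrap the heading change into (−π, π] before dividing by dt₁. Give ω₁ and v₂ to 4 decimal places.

ω₁ = -0.0829, v₂ = 5.3748

heading to target = atan2(-0.5−0.5, 5−-3) = -0.1244
Δθ = wrap(-0.1244 − 0.0000) = -0.1244; ω₁ = Δθ/dt₁ = -0.0829
distance = √((5−-3)² + (-0.5−0.5)²) = 8.0623; v₂ = distance/dt₂ = 5.3748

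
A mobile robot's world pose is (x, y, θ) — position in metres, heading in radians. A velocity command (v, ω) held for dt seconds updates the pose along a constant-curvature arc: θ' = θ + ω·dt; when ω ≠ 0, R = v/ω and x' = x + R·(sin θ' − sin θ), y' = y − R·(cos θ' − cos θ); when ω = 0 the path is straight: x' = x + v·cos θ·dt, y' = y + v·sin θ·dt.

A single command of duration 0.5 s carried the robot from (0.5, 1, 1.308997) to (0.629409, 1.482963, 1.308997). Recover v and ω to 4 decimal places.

Δθ = 1.308997 − 1.308997 = 0.000000
ω = Δθ/dt = 0.000000/0.5 = 0.0000
ω = 0 → v = (Δx·cos θ + Δy·sin θ)/dt = 1.0000

v = 1.0000, ω = 0.0000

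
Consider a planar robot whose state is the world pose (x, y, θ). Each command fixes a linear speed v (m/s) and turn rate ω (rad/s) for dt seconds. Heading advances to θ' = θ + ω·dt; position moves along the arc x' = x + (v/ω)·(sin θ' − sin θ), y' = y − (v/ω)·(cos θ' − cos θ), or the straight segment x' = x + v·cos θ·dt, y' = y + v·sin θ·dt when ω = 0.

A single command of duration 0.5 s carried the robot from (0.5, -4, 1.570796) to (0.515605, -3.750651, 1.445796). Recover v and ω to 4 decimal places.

v = 0.5000, ω = -0.2500

Δθ = 1.445796 − 1.570796 = -0.125000
ω = Δθ/dt = -0.125000/0.5 = -0.2500
R = −Δy/(cos θ' − cos θ) = -2.0000
v = R·ω = -2.0000·-0.2500 = 0.5000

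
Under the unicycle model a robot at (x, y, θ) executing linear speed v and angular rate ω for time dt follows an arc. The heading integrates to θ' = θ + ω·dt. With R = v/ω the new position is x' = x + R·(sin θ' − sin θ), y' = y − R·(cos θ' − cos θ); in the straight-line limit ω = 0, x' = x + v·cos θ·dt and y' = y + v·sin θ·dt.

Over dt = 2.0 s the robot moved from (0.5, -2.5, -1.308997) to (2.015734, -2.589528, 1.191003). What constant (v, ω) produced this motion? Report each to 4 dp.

v = 1.0000, ω = 1.2500

Δθ = 1.191003 − -1.308997 = 2.500000
ω = Δθ/dt = 2.500000/2.0 = 1.2500
R = Δx/(sin θ' − sin θ) = 0.8000
v = R·ω = 0.8000·1.2500 = 1.0000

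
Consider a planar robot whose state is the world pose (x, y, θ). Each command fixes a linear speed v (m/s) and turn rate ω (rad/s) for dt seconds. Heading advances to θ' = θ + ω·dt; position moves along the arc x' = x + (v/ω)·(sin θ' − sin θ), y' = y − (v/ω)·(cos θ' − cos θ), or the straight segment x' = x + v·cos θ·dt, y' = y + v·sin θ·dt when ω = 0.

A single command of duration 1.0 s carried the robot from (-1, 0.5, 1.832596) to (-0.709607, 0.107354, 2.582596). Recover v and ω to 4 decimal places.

Δθ = 2.582596 − 1.832596 = 0.750000
ω = Δθ/dt = 0.750000/1.0 = 0.7500
R = −Δy/(cos θ' − cos θ) = -0.6667
v = R·ω = -0.6667·0.7500 = -0.5000

v = -0.5000, ω = 0.7500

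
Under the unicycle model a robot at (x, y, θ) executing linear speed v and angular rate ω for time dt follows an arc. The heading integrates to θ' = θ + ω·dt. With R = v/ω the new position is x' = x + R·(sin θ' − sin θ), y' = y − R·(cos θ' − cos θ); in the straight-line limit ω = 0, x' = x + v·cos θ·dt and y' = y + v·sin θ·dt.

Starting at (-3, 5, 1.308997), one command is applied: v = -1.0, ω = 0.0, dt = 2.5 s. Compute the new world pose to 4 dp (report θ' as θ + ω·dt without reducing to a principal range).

(-3.6470, 2.5852, 1.3090)

θ' = 1.3090 + 0.0·2.5 = 1.3090
ω = 0 → straight: x' = -3 + -1.0·cos(1.3090)·2.5 = -3.6470
y' = 5 + -1.0·sin(1.3090)·2.5 = 2.5852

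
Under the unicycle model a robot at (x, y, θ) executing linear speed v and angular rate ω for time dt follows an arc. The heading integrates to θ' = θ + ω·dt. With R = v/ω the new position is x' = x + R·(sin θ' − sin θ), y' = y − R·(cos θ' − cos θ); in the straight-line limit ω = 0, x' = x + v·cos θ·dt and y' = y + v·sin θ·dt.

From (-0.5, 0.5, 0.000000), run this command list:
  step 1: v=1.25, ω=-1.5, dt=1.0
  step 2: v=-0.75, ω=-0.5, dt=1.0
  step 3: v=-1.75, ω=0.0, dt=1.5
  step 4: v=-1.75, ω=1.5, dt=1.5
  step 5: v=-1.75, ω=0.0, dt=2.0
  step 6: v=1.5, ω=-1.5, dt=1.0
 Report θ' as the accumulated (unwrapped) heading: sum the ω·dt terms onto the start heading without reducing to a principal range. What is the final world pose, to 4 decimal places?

(-1.9884, 2.9392, -1.2500)

step 1: θ'=-1.5000 (R=-0.8333) → pose (0.3312, -0.2744, -1.5000)
step 2: θ'=-2.0000 (R=1.5000) → pose (0.4635, 0.4559, -2.0000)
step 3: θ'=-2.0000 (straight) → pose (1.5559, 2.8428, -2.0000)
step 4: θ'=0.2500 (R=-1.1667) → pose (0.2064, 4.4587, 0.2500)
step 5: θ'=0.2500 (straight) → pose (-3.1848, 3.5928, 0.2500)
step 6: θ'=-1.2500 (R=-1.0000) → pose (-1.9884, 2.9392, -1.2500)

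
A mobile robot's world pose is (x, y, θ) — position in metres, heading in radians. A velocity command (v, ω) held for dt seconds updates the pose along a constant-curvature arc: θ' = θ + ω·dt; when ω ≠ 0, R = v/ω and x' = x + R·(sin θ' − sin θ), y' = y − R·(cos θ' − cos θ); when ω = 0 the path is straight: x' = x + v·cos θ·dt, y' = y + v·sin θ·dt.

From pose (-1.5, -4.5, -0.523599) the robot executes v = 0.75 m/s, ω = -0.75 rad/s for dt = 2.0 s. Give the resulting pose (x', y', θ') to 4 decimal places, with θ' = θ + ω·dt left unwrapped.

(-1.1008, -5.8035, -2.0236)

θ' = -0.5236 + -0.75·2.0 = -2.0236
R = v/ω = 0.75/-0.75 = -1.0000
x' = -1.5 + -1.0000·(sin -2.0236 − sin -0.5236) = -1.1008
y' = -4.5 − -1.0000·(cos -2.0236 − cos -0.5236) = -5.8035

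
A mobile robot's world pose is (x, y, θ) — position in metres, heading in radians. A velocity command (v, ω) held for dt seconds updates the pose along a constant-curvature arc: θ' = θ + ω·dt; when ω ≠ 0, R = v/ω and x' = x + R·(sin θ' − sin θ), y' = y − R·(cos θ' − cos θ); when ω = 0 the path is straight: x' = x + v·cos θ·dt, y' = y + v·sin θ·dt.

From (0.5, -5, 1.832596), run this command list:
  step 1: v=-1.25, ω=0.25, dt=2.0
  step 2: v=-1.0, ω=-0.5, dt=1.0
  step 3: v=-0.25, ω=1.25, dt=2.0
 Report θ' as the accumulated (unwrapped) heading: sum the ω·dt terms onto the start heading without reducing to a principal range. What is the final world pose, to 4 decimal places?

(2.5752, -8.0422, 4.3326)

step 1: θ'=2.3326 (R=-5.0000) → pose (1.7117, -7.1570, 2.3326)
step 2: θ'=1.8326 (R=2.0000) → pose (2.1963, -8.0198, 1.8326)
step 3: θ'=4.3326 (R=-0.2000) → pose (2.5752, -8.0422, 4.3326)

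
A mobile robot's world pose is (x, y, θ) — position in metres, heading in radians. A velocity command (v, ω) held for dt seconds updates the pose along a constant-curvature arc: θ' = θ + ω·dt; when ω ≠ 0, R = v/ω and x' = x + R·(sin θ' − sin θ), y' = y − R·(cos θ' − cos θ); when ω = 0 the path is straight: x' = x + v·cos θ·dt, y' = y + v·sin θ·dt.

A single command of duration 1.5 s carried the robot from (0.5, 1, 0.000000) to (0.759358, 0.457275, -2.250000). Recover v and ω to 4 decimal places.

v = 0.5000, ω = -1.5000

Δθ = -2.250000 − 0.000000 = -2.250000
ω = Δθ/dt = -2.250000/1.5 = -1.5000
R = −Δy/(cos θ' − cos θ) = -0.3333
v = R·ω = -0.3333·-1.5000 = 0.5000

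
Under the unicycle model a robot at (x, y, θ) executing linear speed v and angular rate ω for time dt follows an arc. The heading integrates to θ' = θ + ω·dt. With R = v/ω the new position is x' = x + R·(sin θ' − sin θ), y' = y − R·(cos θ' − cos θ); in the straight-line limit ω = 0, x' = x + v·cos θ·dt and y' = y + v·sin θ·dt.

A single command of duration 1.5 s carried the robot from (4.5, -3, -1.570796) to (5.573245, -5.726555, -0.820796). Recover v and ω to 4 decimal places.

Δθ = -0.820796 − -1.570796 = 0.750000
ω = Δθ/dt = 0.750000/1.5 = 0.5000
R = −Δy/(cos θ' − cos θ) = 4.0000
v = R·ω = 4.0000·0.5000 = 2.0000

v = 2.0000, ω = 0.5000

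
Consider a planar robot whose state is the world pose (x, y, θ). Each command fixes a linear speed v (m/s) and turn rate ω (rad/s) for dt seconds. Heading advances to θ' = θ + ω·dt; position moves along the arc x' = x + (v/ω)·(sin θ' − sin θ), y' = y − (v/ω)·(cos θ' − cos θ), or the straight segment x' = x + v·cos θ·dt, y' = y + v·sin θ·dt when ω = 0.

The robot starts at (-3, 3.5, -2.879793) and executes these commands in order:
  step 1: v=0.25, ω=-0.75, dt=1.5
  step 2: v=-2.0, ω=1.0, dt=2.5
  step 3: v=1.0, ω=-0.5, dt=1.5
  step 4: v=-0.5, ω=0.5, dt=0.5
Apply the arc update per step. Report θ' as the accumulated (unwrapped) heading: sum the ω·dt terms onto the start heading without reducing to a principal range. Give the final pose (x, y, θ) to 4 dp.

(-0.1374, 3.8529, -2.0048)

step 1: θ'=-4.0048 (R=-0.3333) → pose (-3.3396, 3.6053, -4.0048)
step 2: θ'=-1.5048 (R=-2.0000) → pose (0.1759, 5.0372, -1.5048)
step 3: θ'=-2.2548 (R=-2.0000) → pose (-0.2696, 3.6415, -2.2548)
step 4: θ'=-2.0048 (R=-1.0000) → pose (-0.1374, 3.8529, -2.0048)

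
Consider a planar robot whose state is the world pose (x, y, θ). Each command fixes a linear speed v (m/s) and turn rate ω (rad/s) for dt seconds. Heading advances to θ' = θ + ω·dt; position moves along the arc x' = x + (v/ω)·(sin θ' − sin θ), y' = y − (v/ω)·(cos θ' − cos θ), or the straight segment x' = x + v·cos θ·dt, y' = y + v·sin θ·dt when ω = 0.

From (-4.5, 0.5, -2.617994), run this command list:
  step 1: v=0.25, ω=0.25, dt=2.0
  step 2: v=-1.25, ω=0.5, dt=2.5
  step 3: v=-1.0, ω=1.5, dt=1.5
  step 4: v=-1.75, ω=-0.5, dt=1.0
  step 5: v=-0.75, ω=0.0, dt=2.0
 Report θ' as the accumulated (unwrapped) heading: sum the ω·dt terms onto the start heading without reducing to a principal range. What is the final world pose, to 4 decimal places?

step 1: θ'=-2.1180 (R=1.0000) → pose (-4.8540, 0.1543, -2.1180)
step 2: θ'=-0.8680 (R=-2.5000) → pose (-5.0814, 3.0709, -0.8680)
step 3: θ'=1.3820 (R=-0.6667) → pose (-6.2449, 2.7651, 1.3820)
step 4: θ'=0.8820 (R=3.5000) → pose (-6.9806, 1.1974, 0.8820)
step 5: θ'=0.8820 (straight) → pose (-7.9340, 0.0393, 0.8820)

(-7.9340, 0.0393, 0.8820)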